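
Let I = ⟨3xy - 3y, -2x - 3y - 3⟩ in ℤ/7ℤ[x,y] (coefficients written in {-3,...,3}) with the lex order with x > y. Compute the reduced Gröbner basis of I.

G = {x - 2y - 2, y² - 3y}

f_1 = 3xy - 3y, LT = xy.
f_2 = -2x - 3y - 3, LT = x.

S(f_1,f_2): lcm = xy. S = 2y² + y.
  reduce S modulo (f_1, f_2):
  remainder 2y² + y ≠ 0; add g_3 = 2y² + y to the basis.

The other S-polynomials (S(f_1,g_3), S(f_2,g_3)) all reduce to 0 modulo the current basis, so we have a Gröbner basis.
Inter-reduce: drop elements whose leading term is divisible by another's, tail-reduce, and make monic.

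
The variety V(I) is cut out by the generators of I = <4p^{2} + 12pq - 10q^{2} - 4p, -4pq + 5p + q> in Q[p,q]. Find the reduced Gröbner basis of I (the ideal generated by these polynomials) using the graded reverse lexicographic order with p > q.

G = {q^{3} - \tfrac{31}{20}q^{2} - \tfrac{1}{8}p + \tfrac{3}{40}q, p^{2} - \tfrac{5}{2}q^{2} + \tfrac{11}{4}p + \tfrac{3}{4}q, pq - \tfrac{5}{4}p - \tfrac{1}{4}q}

This is the nonlinear analogue of row-reducing a linear system.

f_1 = 4p^{2} + 12pq - 10q^{2} - 4p, LT = p^{2}.
f_2 = -4pq + 5p + q, LT = pq.

S(f_1,f_2): lcm = p^{2}q. S = 3pq^{2} - \tfrac{5}{2}q^{3} + \tfrac{5}{4}p^{2} - \tfrac{3}{4}pq.
  leading term pq^{2}: subtract (-\tfrac{3}{4}q)·f_2 from 3pq^{2} - \tfrac{5}{2}q^{3} + \tfrac{5}{4}p^{2} - \tfrac{3}{4}pq → -\tfrac{5}{2}q^{3} + \tfrac{5}{4}p^{2} + 3pq + \tfrac{3}{4}q^{2}
  leading term q^{3}: no divisor's leading term divides it; move -\tfrac{5}{2}q^{3} to the remainder.
  leading term p^{2}: subtract (\tfrac{5}{16})·f_1 from \tfrac{5}{4}p^{2} + 3pq + \tfrac{3}{4}q^{2} → -\tfrac{3}{4}pq + \tfrac{31}{8}q^{2} + \tfrac{5}{4}p
  leading term pq: subtract (\tfrac{3}{16})·f_2 from -\tfrac{3}{4}pq + \tfrac{31}{8}q^{2} + \tfrac{5}{4}p → \tfrac{31}{8}q^{2} + \tfrac{5}{16}p - \tfrac{3}{16}q
  leading term q^{2}: no divisor's leading term divides it; move \tfrac{31}{8}q^{2} to the remainder.
  leading term p: no divisor's leading term divides it; move \tfrac{5}{16}p to the remainder.
  leading term q: no divisor's leading term divides it; move -\tfrac{3}{16}q to the remainder.
  remainder -\tfrac{5}{2}q^{3} + \tfrac{31}{8}q^{2} + \tfrac{5}{16}p - \tfrac{3}{16}q ≠ 0; add g_3 = -\tfrac{5}{2}q^{3} + \tfrac{31}{8}q^{2} + \tfrac{5}{16}p - \tfrac{3}{16}q to the basis.

The other S-polynomials (S(f_1,g_3), S(f_2,g_3)) all reduce to 0 modulo the current basis, so we have a Gröbner basis.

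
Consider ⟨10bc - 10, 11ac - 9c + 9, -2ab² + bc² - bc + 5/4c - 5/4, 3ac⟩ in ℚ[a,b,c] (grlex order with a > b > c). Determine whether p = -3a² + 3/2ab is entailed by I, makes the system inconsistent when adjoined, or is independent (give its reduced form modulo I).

First compute the reduced Gröbner basis of I by Buchberger's algorithm.
f_1 = 10bc - 10, LT = bc.
f_2 = 11ac - 9c + 9, LT = ac.
f_3 = -2ab² + bc² - bc + 5/4c - 5/4, LT = ab².
f_4 = 3ac, LT = ac.

S(f_1,f_2): lcm = abc. S = 9/11bc - a - 9/11b.
  leading term bc: subtract (9/110)·f_1 from 9/11bc - a - 9/11b → -a - 9/11b + 9/11
  leading term a: no divisor's leading term divides it; move -a to the remainder.
  leading term b: no divisor's leading term divides it; move -9/11b to the remainder.
  leading term 1: no divisor's leading term divides it; move 9/11 to the remainder.
  remainder -a - 9/11b + 9/11 ≠ 0; add h_5 = -a - 9/11b + 9/11 to the basis.

S(f_1,f_3): lcm = ab²c. S = ½bc³ - ½bc² - ab + ⅝c² - ⅝c.
  leading term bc³: subtract (1/20c²)·f_1 from ½bc³ - ½bc² - ab + ⅝c² - ⅝c → -½bc² - ab + 9/8c² - ⅝c
  leading term bc²: subtract (-1/20c)·f_1 from -½bc² - ab + 9/8c² - ⅝c → -ab + 9/8c² - 9/8c
  leading term ab: subtract (b)·h_5 from -ab + 9/8c² - 9/8c → 9/11b² + 9/8c² - 9/11b - 9/8c
  leading term b²: no divisor's leading term divides it; move 9/11b² to the remainder.
  leading term c²: no divisor's leading term divides it; move 9/8c² to the remainder.
  leading term b: no divisor's leading term divides it; move -9/11b to the remainder.
  leading term c: no divisor's leading term divides it; move -9/8c to the remainder.
  remainder 9/11b² + 9/8c² - 9/11b - 9/8c ≠ 0; add h_6 = 9/11b² + 9/8c² - 9/11b - 9/8c to the basis.

S(f_1,f_4): lcm = abc. S = -a.
  leading term a: subtract (1)·h_5 from -a → 9/11b - 9/11
  leading term b: no divisor's leading term divides it; move 9/11b to the remainder.
  leading term 1: no divisor's leading term divides it; move -9/11 to the remainder.
  remainder 9/11b - 9/11 ≠ 0; add h_7 = 9/11b - 9/11 to the basis.

S(f_2,f_4): lcm = ac. S = -9/11c + 9/11.
  leading term c: no divisor's leading term divides it; move -9/11c to the remainder.
  leading term 1: no divisor's leading term divides it; move 9/11 to the remainder.
  remainder -9/11c + 9/11 ≠ 0; add h_8 = -9/11c + 9/11 to the basis.

The other S-polynomials (S(f_2,f_3), S(f_3,f_4), S(f_1,h_5), S(f_2,h_5), S(f_3,h_5), S(f_4,h_5), S(f_1,h_6), S(f_2,h_6), S(f_3,h_6), S(f_4,h_6), S(h_5,h_6), S(f_1,h_7), S(f_2,h_7), S(f_3,h_7), S(f_4,h_7), S(h_5,h_7), S(h_6,h_7), S(f_1,h_8), S(f_2,h_8), S(f_3,h_8), S(f_4,h_8), S(h_5,h_8), S(h_6,h_8), S(h_7,h_8)) all reduce to 0 modulo the current basis, so we have a Gröbner basis.
Inter-reduce: drop elements whose leading term is divisible by another's, tail-reduce, and make monic.
Reduced Gröbner basis: {a, b - 1, c - 1}.
Label its elements g_1 = a, g_2 = b - 1, g_3 = c - 1.

Reduce p = -3a² + 3/2ab modulo G:
  leading term a²: subtract (-3a)·g_1 from -3a² + 3/2ab → 3/2ab
  leading term ab: subtract (3/2b)·g_1 from 3/2ab → 0
  normal form = 0.
Since the normal form is 0, p ∈ I.

-3a² + 3/2ab lies in I (it reduces to 0).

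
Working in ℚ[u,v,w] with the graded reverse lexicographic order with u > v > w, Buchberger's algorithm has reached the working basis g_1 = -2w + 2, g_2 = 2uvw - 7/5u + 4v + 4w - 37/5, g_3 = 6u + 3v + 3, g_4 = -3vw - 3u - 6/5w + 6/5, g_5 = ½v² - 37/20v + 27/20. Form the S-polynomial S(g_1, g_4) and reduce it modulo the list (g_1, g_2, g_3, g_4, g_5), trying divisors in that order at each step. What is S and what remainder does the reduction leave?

S(g_1, g_4) = -u - v - ⅖w + ⅖; remainder on division = -½v + ½.

lcm(LM(g_1), LM(g_4)) = vw.
S = (lcm/LT(g_1))·g_1 − (lcm/LT(g_4))·g_4 = -u - v - ⅖w + ⅖.
Reduce S modulo (g_1, g_2, g_3, g_4, g_5) in that order:
  leading term u: subtract (-⅙)·g_3 from -u - v - ⅖w + ⅖ → -½v - ⅖w + 9/10
  leading term v: no divisor's leading term divides it; move -½v to the remainder.
  leading term w: subtract (⅕)·g_1 from -⅖w + 9/10 → ½
  leading term 1: no divisor's leading term divides it; move ½ to the remainder.
The remainder -½v + ½ is nonzero, so it would be added as the next basis element.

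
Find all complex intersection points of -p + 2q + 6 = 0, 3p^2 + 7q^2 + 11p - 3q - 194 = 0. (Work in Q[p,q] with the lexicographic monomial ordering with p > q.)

Compute a lex Gröbner basis by Buchberger's algorithm.
f_1 = -p + 2q + 6, LT = p.
f_2 = 3p^2 + 11p + 7q^2 - 3q - 194, LT = p^2.

S(f_1,f_2): lcm = p^2. S = -2pq - 29/3p - 7/3q^2 + q + 194/3.
  leading term pq: subtract (2q)·f_1 from -2pq - 29/3p - 7/3q^2 + q + 194/3 → -29/3p - 19/3q^2 - 11q + 194/3
  leading term p: subtract (29/3)·f_1 from -29/3p - 19/3q^2 - 11q + 194/3 → -19/3q^2 - 91/3q + 20/3
  leading term q^2: no divisor's leading term divides it; move -19/3q^2 to the remainder.
  leading term q: no divisor's leading term divides it; move -91/3q to the remainder.
  leading term 1: no divisor's leading term divides it; move 20/3 to the remainder.
  remainder -19/3q^2 - 91/3q + 20/3 ≠ 0; add h_3 = -19/3q^2 - 91/3q + 20/3 to the basis.

The other S-polynomials (S(f_1,h_3), S(f_2,h_3)) all reduce to 0 modulo the current basis, so we have a Gröbner basis.
Inter-reduce: drop elements whose leading term is divisible by another's, tail-reduce, and make monic.
Reduced Gröbner basis: {p - 2q - 6, q^2 + 91/19q - 20/19}.

Since the basis is lex-ordered, q^2 + 91/19q - 20/19 is univariate in q. Its roots are {-5, 4/19}. Back-substituting each root into the other basis elements fixes the other coordinates.
  q = -5: the earlier basis element becomes p + 4 = 0, giving p = -4 — point (-4, -5).
  q = 4/19: the earlier basis element becomes p - 122/19 = 0, giving p = 122/19 — point (122/19, 4/19).

{(-4, -5), (122/19, 4/19)}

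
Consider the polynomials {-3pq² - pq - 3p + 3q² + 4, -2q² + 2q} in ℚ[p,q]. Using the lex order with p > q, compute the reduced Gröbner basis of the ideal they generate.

This is the nonlinear analogue of row-reducing a linear system.

f_1 = -3pq² - pq - 3p + 3q² + 4, LT = pq².
f_2 = -2q² + 2q, LT = q².

S(f_1,f_2): lcm = pq². S = 4/3pq + p - q² - 4/3.
  reduce S modulo (f_1, f_2):
  remainder 4/3pq + p - q - 4/3 ≠ 0; add g_3 = 4/3pq + p - q - 4/3 to the basis.

S(f_1,g_3): lcm = pq². S = -5/12pq + p - ¼q² + q - 4/3.
  reduce S modulo (f_1, f_2, g_3):
  remainder 21/16p + 7/16q - 7/4 ≠ 0; add g_4 = 21/16p + 7/16q - 7/4 to the basis.

The other S-polynomials (S(f_2,g_3), S(f_1,g_4), S(f_2,g_4), S(g_3,g_4)) all reduce to 0 modulo the current basis, so we have a Gröbner basis.
Inter-reduce: drop elements whose leading term is divisible by another's, tail-reduce, and make monic.

G = {p + ⅓q - 4/3, q² - q}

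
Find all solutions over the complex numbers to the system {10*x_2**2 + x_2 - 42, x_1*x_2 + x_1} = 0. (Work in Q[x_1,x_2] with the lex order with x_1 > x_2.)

Compute a lex Gröbner basis by Buchberger's algorithm.
f_1 = 10*x_2**2 + x_2 - 42, LT = x_2**2.
f_2 = x_1*x_2 + x_1, LT = x_1*x_2.

S(f_1,f_2): lcm = x_1*x_2**2. S = -9/10*x_1*x_2 - 21/5*x_1.
  leading term x_1*x_2: subtract (-9/10)·f_2 from -9/10*x_1*x_2 - 21/5*x_1 → -33/10*x_1
  leading term x_1: no divisor's leading term divides it; move -33/10*x_1 to the remainder.
  remainder -33/10*x_1 ≠ 0; add h_3 = -33/10*x_1 to the basis.

The other S-polynomials (S(f_1,h_3), S(f_2,h_3)) all reduce to 0 modulo the current basis, so we have a Gröbner basis.
Inter-reduce: drop elements whose leading term is divisible by another's, tail-reduce, and make monic.
Reduced Gröbner basis: {x_1, x_2**2 + 1/10*x_2 - 21/5}.

A lex Gröbner basis eliminates variables successively. Here x_2**2 + 1/10*x_2 - 21/5 depends only on x_2, with roots {-21/10, 2}; lifting each root through the earlier basis elements recovers the full solutions.
  x_2 = -21/10: the earlier basis element becomes x_1 = 0, giving x_1 = 0 — point (0, -21/10).
  x_2 = 2: the earlier basis element becomes x_1 = 0, giving x_1 = 0 — point (0, 2).
Substituting each solution back into the original system confirms all equations vanish.

{(0, -21/10), (0, 2)}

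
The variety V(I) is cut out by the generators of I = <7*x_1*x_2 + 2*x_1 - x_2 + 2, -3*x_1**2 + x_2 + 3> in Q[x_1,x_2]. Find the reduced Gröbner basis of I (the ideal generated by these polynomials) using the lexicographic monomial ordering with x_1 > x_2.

G = {x_1 + 49/48*x_2**2 + 79/24*x_2 + 1, x_2**3 + 172/49*x_2**2 + 100/49*x_2}

f_1 = 7*x_1*x_2 + 2*x_1 - x_2 + 2, LT = x_1*x_2.
f_2 = -3*x_1**2 + x_2 + 3, LT = x_1**2.

S(f_1,f_2): lcm = x_1**2*x_2. S = 2/7*x_1**2 - 1/7*x_1*x_2 + 2/7*x_1 + 1/3*x_2**2 + x_2.
  leading term x_1**2: subtract (-2/21)·f_2 from 2/7*x_1**2 - 1/7*x_1*x_2 + 2/7*x_1 + 1/3*x_2**2 + x_2 → -1/7*x_1*x_2 + 2/7*x_1 + 1/3*x_2**2 + 23/21*x_2 + 2/7
  leading term x_1*x_2: subtract (-1/49)·f_1 from -1/7*x_1*x_2 + 2/7*x_1 + 1/3*x_2**2 + 23/21*x_2 + 2/7 → 16/49*x_1 + 1/3*x_2**2 + 158/147*x_2 + 16/49
  leading term x_1: no divisor's leading term divides it; move 16/49*x_1 to the remainder.
  leading term x_2**2: no divisor's leading term divides it; move 1/3*x_2**2 to the remainder.
  leading term x_2: no divisor's leading term divides it; move 158/147*x_2 to the remainder.
  leading term 1: no divisor's leading term divides it; move 16/49 to the remainder.
  remainder 16/49*x_1 + 1/3*x_2**2 + 158/147*x_2 + 16/49 ≠ 0; add g_3 = 16/49*x_1 + 1/3*x_2**2 + 158/147*x_2 + 16/49 to the basis.

S(f_1,g_3): lcm = x_1*x_2. S = 2/7*x_1 - 49/48*x_2**3 - 79/24*x_2**2 - 8/7*x_2 + 2/7.
  leading term x_1: subtract (7/8)·g_3 from 2/7*x_1 - 49/48*x_2**3 - 79/24*x_2**2 - 8/7*x_2 + 2/7 → -49/48*x_2**3 - 43/12*x_2**2 - 25/12*x_2
  leading term x_2**3: no divisor's leading term divides it; move -49/48*x_2**3 to the remainder.
  leading term x_2**2: no divisor's leading term divides it; move -43/12*x_2**2 to the remainder.
  leading term x_2: no divisor's leading term divides it; move -25/12*x_2 to the remainder.
  remainder -49/48*x_2**3 - 43/12*x_2**2 - 25/12*x_2 ≠ 0; add g_4 = -49/48*x_2**3 - 43/12*x_2**2 - 25/12*x_2 to the basis.

The other S-polynomials (S(f_2,g_3), S(f_1,g_4), S(f_2,g_4), S(g_3,g_4)) all reduce to 0 modulo the current basis, so we have a Gröbner basis.
Inter-reduce: drop elements whose leading term is divisible by another's, tail-reduce, and make monic.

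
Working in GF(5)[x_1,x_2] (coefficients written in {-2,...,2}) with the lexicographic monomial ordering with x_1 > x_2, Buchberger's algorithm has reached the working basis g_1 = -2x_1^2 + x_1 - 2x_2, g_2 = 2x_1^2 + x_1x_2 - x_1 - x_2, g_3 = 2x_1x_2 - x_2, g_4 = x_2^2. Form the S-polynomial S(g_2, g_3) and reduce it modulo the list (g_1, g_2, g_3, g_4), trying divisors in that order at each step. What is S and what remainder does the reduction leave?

lcm(LM(g_2), LM(g_3)) = x_1^2x_2.
S = (lcm/LT(g_2))·g_2 − (lcm/LT(g_3))·g_3 = -2x_1x_2^2 + 2x_2^2.
Reduce S modulo (g_1, g_2, g_3, g_4) in that order:
  leading term x_1x_2^2: subtract (-x_2)·g_3 from -2x_1x_2^2 + 2x_2^2 → x_2^2
  leading term x_2^2: subtract (1)·g_4 from x_2^2 → 0
The remainder is 0, so this S-polynomial contributes no new basis element.

S(g_2, g_3) = -2x_1x_2^2 + 2x_2^2; remainder on division = 0.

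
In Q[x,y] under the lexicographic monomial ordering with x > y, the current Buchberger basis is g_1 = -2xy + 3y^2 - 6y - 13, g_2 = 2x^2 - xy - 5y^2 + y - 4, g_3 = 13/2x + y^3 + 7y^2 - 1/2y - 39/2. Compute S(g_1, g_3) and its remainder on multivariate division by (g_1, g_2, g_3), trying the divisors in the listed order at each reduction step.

S(g_1, g_3) = -2/13y^4 - 14/13y^3 - 37/26y^2 + 6y + 13/2; remainder on division = -2/13y^4 - 14/13y^3 - 37/26y^2 + 6y + 13/2.

lcm(LM(g_1), LM(g_3)) = xy.
S = (lcm/LT(g_1))·g_1 − (lcm/LT(g_3))·g_3 = -2/13y^4 - 14/13y^3 - 37/26y^2 + 6y + 13/2.
Reduce S modulo (g_1, g_2, g_3) in that order:
  leading term y^4: no divisor's leading term divides it; move -2/13y^4 to the remainder.
  leading term y^3: no divisor's leading term divides it; move -14/13y^3 to the remainder.
  leading term y^2: no divisor's leading term divides it; move -37/26y^2 to the remainder.
  leading term y: no divisor's leading term divides it; move 6y to the remainder.
  leading term 1: no divisor's leading term divides it; move 13/2 to the remainder.
The remainder -2/13y^4 - 14/13y^3 - 37/26y^2 + 6y + 13/2 is nonzero, so it would be added as the next basis element.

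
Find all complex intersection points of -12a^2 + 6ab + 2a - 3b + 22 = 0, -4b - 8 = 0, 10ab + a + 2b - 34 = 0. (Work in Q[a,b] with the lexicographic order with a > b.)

Compute a lex Gröbner basis by Buchberger's algorithm.
f_1 = -12a^2 + 6ab + 2a - 3b + 22, LT = a^2.
f_2 = -4b - 8, LT = b.
f_3 = 10ab + a + 2b - 34, LT = ab.

S(f_1,f_3): lcm = a^2b. S = -1/10a^2 - 1/2ab^2 - 11/30ab + 17/5a + 1/4b^2 - 11/6b.
  leading term a^2: subtract (1/120)·f_1 from -1/10a^2 - 1/2ab^2 - 11/30ab + 17/5a + 1/4b^2 - 11/6b → -1/2ab^2 - 5/12ab + 203/60a + 1/4b^2 - 217/120b - 11/60
  leading term ab^2: subtract (1/8ab)·f_2 from -1/2ab^2 - 5/12ab + 203/60a + 1/4b^2 - 217/120b - 11/60 → 7/12ab + 203/60a + 1/4b^2 - 217/120b - 11/60
  leading term ab: subtract (-7/48a)·f_2 from 7/12ab + 203/60a + 1/4b^2 - 217/120b - 11/60 → 133/60a + 1/4b^2 - 217/120b - 11/60
  leading term a: no divisor's leading term divides it; move 133/60a to the remainder.
  leading term b^2: subtract (-1/16b)·f_2 from 1/4b^2 - 217/120b - 11/60 → -277/120b - 11/60
  leading term b: subtract (277/480)·f_2 from -277/120b - 11/60 → 133/30
  leading term 1: no divisor's leading term divides it; move 133/30 to the remainder.
  remainder 133/60a + 133/30 ≠ 0; add h_4 = 133/60a + 133/30 to the basis.

The other S-polynomials (S(f_1,f_2), S(f_2,f_3), S(f_1,h_4), S(f_2,h_4), S(f_3,h_4)) all reduce to 0 modulo the current basis, so we have a Gröbner basis.
Inter-reduce: drop elements whose leading term is divisible by another's, tail-reduce, and make monic.
Reduced Gröbner basis: {a + 2, b + 2}.

Since the basis is lex-ordered, b + 2 is univariate in b. Its roots are {-2}. Back-substituting each root into the other basis elements fixes the other coordinates.
  b = -2: the earlier basis element becomes a + 2 = 0, giving a = -2 — point (-2, -2).

{(-2, -2)}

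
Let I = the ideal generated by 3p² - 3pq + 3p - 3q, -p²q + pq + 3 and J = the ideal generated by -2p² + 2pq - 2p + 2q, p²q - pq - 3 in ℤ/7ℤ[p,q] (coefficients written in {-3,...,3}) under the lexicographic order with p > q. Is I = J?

Yes, the ideals are equal.

Two ideals are equal iff their reduced Gröbner bases coincide (the reduced basis is unique for a fixed ordering).
Buchberger on the first generating set:
f_1 = 3p² - 3pq + 3p - 3q, LT = p².
f_2 = -p²q + pq + 3, LT = p²q.

S(f_1,f_2): lcm = p²q. S = -pq² + 2pq - q² + 3.
  reduce S modulo (f_1, f_2):
  remainder -pq² + 2pq - q² + 3 ≠ 0; add g_3 = -pq² + 2pq - q² + 3 to the basis.

S(f_1,g_3): lcm = p²q². S = 2p²q - pq³ + 3p - q³.
  reduce S modulo (f_1, f_2, g_3):
  remainder -2pq + 3p + 2q² - 3q ≠ 0; add g_4 = -2pq + 3p + 2q² - 3q to the basis.

S(g_3,g_4): lcm = pq². S = 3pq + q³ + 3q² - 3.
  reduce S modulo (f_1, f_2, g_3, g_4):
  remainder p + q³ - q² - q - 3 ≠ 0; add g_5 = p + q³ - q² - q - 3 to the basis.

S(f_2,g_5): lcm = p²q. S = -pq⁴ + pq³ + pq² + 2pq - 3.
  reduce S modulo (f_1, f_2, g_3, g_4, g_5):
  remainder q⁴ + q³ - 2q² - 3q + 1 ≠ 0; add g_6 = q⁴ + q³ - 2q² - 3q + 1 to the basis.

The other S-polynomials (S(f_2,g_3), S(f_1,g_4), S(f_2,g_4), S(f_1,g_5), S(g_3,g_5), S(g_4,g_5), S(f_1,g_6), S(f_2,g_6), S(g_3,g_6), S(g_4,g_6), S(g_5,g_6)) all reduce to 0 modulo the current basis, so we have a Gröbner basis.
Inter-reduce: drop elements whose leading term is divisible by another's, tail-reduce, and make monic.
Reduced Gröbner basis: {p + q³ - q² - q - 3, q⁴ + q³ - 2q² - 3q + 1}.

Buchberger on the second generating set:
h_1 = -2p² + 2pq - 2p + 2q, LT = p².
h_2 = p²q - pq - 3, LT = p²q.

S(h_1,h_2): lcm = p²q. S = -pq² + 2pq - q² + 3.
  reduce S modulo (h_1, h_2):
  remainder -pq² + 2pq - q² + 3 ≠ 0; add k_3 = -pq² + 2pq - q² + 3 to the basis.

S(h_1,k_3): lcm = p²q². S = 2p²q - pq³ + 3p - q³.
  reduce S modulo (h_1, h_2, k_3):
  remainder -2pq + 3p + 2q² - 3q ≠ 0; add k_4 = -2pq + 3p + 2q² - 3q to the basis.

S(k_3,k_4): lcm = pq². S = 3pq + q³ + 3q² - 3.
  reduce S modulo (h_1, h_2, k_3, k_4):
  remainder p + q³ - q² - q - 3 ≠ 0; add k_5 = p + q³ - q² - q - 3 to the basis.

S(h_2,k_5): lcm = p²q. S = -pq⁴ + pq³ + pq² + 2pq - 3.
  reduce S modulo (h_1, h_2, k_3, k_4, k_5):
  remainder q⁴ + q³ - 2q² - 3q + 1 ≠ 0; add k_6 = q⁴ + q³ - 2q² - 3q + 1 to the basis.

The other S-polynomials (S(h_2,k_3), S(h_1,k_4), S(h_2,k_4), S(h_1,k_5), S(k_3,k_5), S(k_4,k_5), S(h_1,k_6), S(h_2,k_6), S(k_3,k_6), S(k_4,k_6), S(k_5,k_6)) all reduce to 0 modulo the current basis, so we have a Gröbner basis.
Inter-reduce: drop elements whose leading term is divisible by another's, tail-reduce, and make monic.
Reduced Gröbner basis: {p + q³ - q² - q - 3, q⁴ + q³ - 2q² - 3q + 1}.

The two bases agree; hence the ideals are identical.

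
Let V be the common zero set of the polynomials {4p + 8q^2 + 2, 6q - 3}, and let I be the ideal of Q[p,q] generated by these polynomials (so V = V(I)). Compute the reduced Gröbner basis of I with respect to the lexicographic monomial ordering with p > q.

This is the nonlinear analogue of row-reducing a linear system.

f_1 = 4p + 8q^2 + 2, LT = p.
f_2 = 6q - 3, LT = q.

The S-polynomials (S(f_1,f_2)) all reduce to 0 modulo the current basis, so we have a Gröbner basis.

G = {p + 1, q - 1/2}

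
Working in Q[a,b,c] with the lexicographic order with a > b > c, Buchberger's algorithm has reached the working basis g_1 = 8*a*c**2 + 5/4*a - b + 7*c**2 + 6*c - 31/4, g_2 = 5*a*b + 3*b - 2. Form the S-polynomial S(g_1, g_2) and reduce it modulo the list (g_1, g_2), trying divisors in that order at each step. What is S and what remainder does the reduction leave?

S(g_1, g_2) = 5/32*a*b - 1/8*b**2 + 11/40*b*c**2 + 3/4*b*c - 31/32*b + 2/5*c**2; remainder on division = -1/8*b**2 + 11/40*b*c**2 + 3/4*b*c - 17/16*b + 2/5*c**2 + 1/16.

lcm(LM(g_1), LM(g_2)) = a*b*c**2.
S = (lcm/LT(g_1))·g_1 − (lcm/LT(g_2))·g_2 = 5/32*a*b - 1/8*b**2 + 11/40*b*c**2 + 3/4*b*c - 31/32*b + 2/5*c**2.
Reduce S modulo (g_1, g_2) in that order:
  leading term a*b: subtract (1/32)·g_2 from 5/32*a*b - 1/8*b**2 + 11/40*b*c**2 + 3/4*b*c - 31/32*b + 2/5*c**2 → -1/8*b**2 + 11/40*b*c**2 + 3/4*b*c - 17/16*b + 2/5*c**2 + 1/16
  leading term b**2: no divisor's leading term divides it; move -1/8*b**2 to the remainder.
  leading term b*c**2: no divisor's leading term divides it; move 11/40*b*c**2 to the remainder.
  leading term b*c: no divisor's leading term divides it; move 3/4*b*c to the remainder.
  leading term b: no divisor's leading term divides it; move -17/16*b to the remainder.
  leading term c**2: no divisor's leading term divides it; move 2/5*c**2 to the remainder.
  leading term 1: no divisor's leading term divides it; move 1/16 to the remainder.
The remainder -1/8*b**2 + 11/40*b*c**2 + 3/4*b*c - 17/16*b + 2/5*c**2 + 1/16 is nonzero, so it would be added as the next basis element.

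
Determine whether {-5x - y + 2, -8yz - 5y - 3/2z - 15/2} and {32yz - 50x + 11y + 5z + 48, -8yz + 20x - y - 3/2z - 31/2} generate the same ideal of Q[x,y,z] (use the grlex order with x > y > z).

For a fixed monomial order, each ideal has a unique reduced Gröbner basis; comparing bases decides equality.
Buchberger on the first generating set:
f_1 = -5x - y + 2, LT = x.
f_2 = -8yz - 5y - 3/2z - 15/2, LT = yz.

The S-polynomials (S(f_1,f_2)) all reduce to 0 modulo the current basis, so we have a Gröbner basis.
Inter-reduce: drop elements whose leading term is divisible by another's, tail-reduce, and make monic.
Reduced Gröbner basis: {yz + 5/8y + 3/16z + 15/16, x + 1/5y - 2/5}.

Buchberger on the second generating set:
h_1 = 32yz - 50x + 11y + 5z + 48, LT = yz.
h_2 = -8yz + 20x - y - 3/2z - 31/2, LT = yz.

S(h_1,h_2): lcm = yz. S = 15/16x + 7/32y - 1/32z - 7/16.
  leading term x: no divisor's leading term divides it; move 15/16x to the remainder.
  leading term y: no divisor's leading term divides it; move 7/32y to the remainder.
  leading term z: no divisor's leading term divides it; move -1/32z to the remainder.
  leading term 1: no divisor's leading term divides it; move -7/16 to the remainder.
  remainder 15/16x + 7/32y - 1/32z - 7/16 ≠ 0; add k_3 = 15/16x + 7/32y - 1/32z - 7/16 to the basis.

The other S-polynomials (S(h_1,k_3), S(h_2,k_3)) all reduce to 0 modulo the current basis, so we have a Gröbner basis.
Inter-reduce: drop elements whose leading term is divisible by another's, tail-reduce, and make monic.
Reduced Gröbner basis: {yz + 17/24y + 5/48z + 37/48, x + 7/30y - 1/30z - 7/15}.

Since the reduced bases disagree, the two ideals are not the same.
The same test decides containment: I ⊆ J iff every generator of I reduces to 0 modulo a Gröbner basis of J.

No, the ideals differ.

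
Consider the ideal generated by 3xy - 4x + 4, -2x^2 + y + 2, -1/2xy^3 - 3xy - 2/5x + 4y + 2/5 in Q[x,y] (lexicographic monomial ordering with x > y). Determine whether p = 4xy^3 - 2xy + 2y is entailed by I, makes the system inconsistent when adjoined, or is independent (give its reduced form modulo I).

First compute the reduced Gröbner basis of I by Buchberger's algorithm.
f_1 = 3xy - 4x + 4, LT = xy.
f_2 = -2x^2 + y + 2, LT = x^2.
f_3 = -1/2xy^3 - 3xy - 2/5x + 4y + 2/5, LT = xy^3.

S(f_1,f_2): lcm = x^2y. S = -4/3x^2 + 4/3x + 1/2y^2 + y.
  leading term x^2: subtract (2/3)·f_2 from -4/3x^2 + 4/3x + 1/2y^2 + y → 4/3x + 1/2y^2 + 1/3y - 4/3
  leading term x: no divisor's leading term divides it; move 4/3x to the remainder.
  leading term y^2: no divisor's leading term divides it; move 1/2y^2 to the remainder.
  leading term y: no divisor's leading term divides it; move 1/3y to the remainder.
  leading term 1: no divisor's leading term divides it; move -4/3 to the remainder.
  remainder 4/3x + 1/2y^2 + 1/3y - 4/3 ≠ 0; add h_4 = 4/3x + 1/2y^2 + 1/3y - 4/3 to the basis.

S(f_1,f_3): lcm = xy^3. S = -4/3xy^2 - 6xy - 4/5x + 4/3y^2 + 8y + 4/5.
  leading term xy^2: subtract (-4/9y)·f_1 from -4/3xy^2 - 6xy - 4/5x + 4/3y^2 + 8y + 4/5 → -70/9xy - 4/5x + 4/3y^2 + 88/9y + 4/5
  leading term xy: subtract (-70/27)·f_1 from -70/9xy - 4/5x + 4/3y^2 + 88/9y + 4/5 → -1508/135x + 4/3y^2 + 88/9y + 1508/135
  leading term x: subtract (-377/45)·h_4 from -1508/135x + 4/3y^2 + 88/9y + 1508/135 → 497/90y^2 + 1697/135y
  leading term y^2: no divisor's leading term divides it; move 497/90y^2 to the remainder.
  leading term y: no divisor's leading term divides it; move 1697/135y to the remainder.
  remainder 497/90y^2 + 1697/135y ≠ 0; add h_5 = 497/90y^2 + 1697/135y to the basis.

S(f_2,f_3): lcm = x^2y^3. S = -6x^2y - 4/5x^2 + 8xy + 4/5x - 1/2y^4 - y^3.
  leading term x^2y: subtract (-2x)·f_1 from -6x^2y - 4/5x^2 + 8xy + 4/5x - 1/2y^4 - y^3 → -44/5x^2 + 8xy + 44/5x - 1/2y^4 - y^3
  leading term x^2: subtract (22/5)·f_2 from -44/5x^2 + 8xy + 44/5x - 1/2y^4 - y^3 → 8xy + 44/5x - 1/2y^4 - y^3 - 22/5y - 44/5
  leading term xy: subtract (8/3)·f_1 from 8xy + 44/5x - 1/2y^4 - y^3 - 22/5y - 44/5 → 292/15x - 1/2y^4 - y^3 - 22/5y - 292/15
  leading term x: subtract (73/5)·h_4 from 292/15x - 1/2y^4 - y^3 - 22/5y - 292/15 → -1/2y^4 - y^3 - 73/10y^2 - 139/15y
  leading term y^4: subtract (-45/497y^2)·h_5 from -1/2y^4 - y^3 - 73/10y^2 - 139/15y → 206/1491y^3 - 73/10y^2 - 139/15y
  leading term y^3: subtract (6180/247009y)·h_5 from 206/1491y^3 - 73/10y^2 - 139/15y → -169276553/22230810y^2 - 139/15y
  leading term y^2: subtract (-169276553/122763473)·h_5 from -169276553/22230810y^2 - 139/15y → 133685205718/16573068855y
  leading term y: no divisor's leading term divides it; move 133685205718/16573068855y to the remainder.
  remainder 133685205718/16573068855y ≠ 0; add h_6 = 133685205718/16573068855y to the basis.

S(f_1,h_4): lcm = xy. S = -4/3x - 3/8y^3 - 1/4y^2 + y + 4/3.
  leading term x: subtract (-1)·h_4 from -4/3x - 3/8y^3 - 1/4y^2 + y + 4/3 → -3/8y^3 + 1/4y^2 + 4/3y
  leading term y^3: subtract (-135/1988y)·h_5 from -3/8y^3 + 1/4y^2 + 4/3y → 1097/994y^2 + 4/3y
  leading term y^2: subtract (49365/247009)·h_5 from 1097/994y^2 + 4/3y → -291191/247009y
  leading term y: subtract (-67095/459098)·h_6 from -291191/247009y → 0
  remainder 0.

S(f_2,h_4): lcm = x^2. S = -3/8xy^2 - 1/4xy + x - 1/2y - 1.
  leading term xy^2: subtract (-1/8y)·f_1 from -3/8xy^2 - 1/4xy + x - 1/2y - 1 → -3/4xy + x - 1
  leading term xy: subtract (-1/4)·f_1 from -3/4xy + x - 1 → 0
  remainder 0.

S(f_3,h_4): lcm = xy^3. S = 6xy + 4/5x - 3/8y^5 - 1/4y^4 + y^3 - 8y - 4/5.
  leading term xy: subtract (2)·f_1 from 6xy + 4/5x - 3/8y^5 - 1/4y^4 + y^3 - 8y - 4/5 → 44/5x - 3/8y^5 - 1/4y^4 + y^3 - 8y - 44/5
  leading term x: subtract (33/5)·h_4 from 44/5x - 3/8y^5 - 1/4y^4 + y^3 - 8y - 44/5 → -3/8y^5 - 1/4y^4 + y^3 - 33/10y^2 - 51/5y
  leading term y^5: subtract (-135/1988y^3)·h_5 from -3/8y^5 - 1/4y^4 + y^3 - 33/10y^2 - 51/5y → 300/497y^4 + y^3 - 33/10y^2 - 51/5y
  leading term y^4: subtract (27000/247009y^2)·h_5 from 300/497y^4 + y^3 - 33/10y^2 - 51/5y → -92391/247009y^3 - 33/10y^2 - 51/5y
  leading term y^3: subtract (-8315190/122763473y)·h_5 from -92391/247009y^3 - 33/10y^2 - 51/5y → -3005944429/1227634730y^2 - 51/5y
  leading term y^2: subtract (-27053499861/61013446081)·h_5 from -3005944429/1227634730y^2 - 51/5y → -846793910876/183040338243y
  leading term y: subtract (-65430810/114085853)·h_6 from -846793910876/183040338243y → 0
  remainder 0.

S(f_1,h_5): lcm = xy^2. S = -1794/497xy + 4/3y.
  leading term xy: subtract (-598/497)·f_1 from -1794/497xy + 4/3y → -2392/497x + 4/3y + 2392/497
  leading term x: subtract (-1794/497)·h_4 from -2392/497x + 4/3y + 2392/497 → 897/497y^2 + 3782/1491y
  leading term y^2: subtract (80730/247009)·h_5 from 897/497y^2 + 3782/1491y → -1164764/741027y
  leading term y: subtract (-44730/229549)·h_6 from -1164764/741027y → 0
  remainder 0.

S(f_2,h_5): leading monomials are coprime, so the S-polynomial reduces to 0 (Buchberger's first criterion).
S(f_3,h_5): lcm = xy^3. S = -3394/1491xy^2 + 6xy + 4/5x - 8y - 4/5.
  leading term xy^2: subtract (-3394/4473y)·f_1 from -3394/1491xy^2 + 6xy + 4/5x - 8y - 4/5 → 13262/4473xy + 4/5x - 22208/4473y - 4/5
  leading term xy: subtract (13262/13419)·f_1 from 13262/4473xy + 4/5x - 22208/4473y - 4/5 → 318916/67095x - 22208/4473y - 318916/67095
  leading term x: subtract (79729/22365)·h_4 from 318916/67095x - 22208/4473y - 318916/67095 → -79729/44730y^2 - 412849/67095y
  leading term y^2: subtract (-79729/247009)·h_5 from -79729/44730y^2 - 412849/67095y → -4659056/2223081y
  leading term y: subtract (-59640/229549)·h_6 from -4659056/2223081y → 0
  remainder 0.

S(h_4,h_5): leading monomials are coprime, so the S-polynomial reduces to 0 (Buchberger's first criterion).
S(f_1,h_6): lcm = xy. S = -4/3x + 4/3.
  leading term x: subtract (-1)·h_4 from -4/3x + 4/3 → 1/2y^2 + 1/3y
  leading term y^2: subtract (45/497)·h_5 from 1/2y^2 + 1/3y → -400/497y
  leading term y: subtract (-6669243000/66842602859)·h_6 from -400/497y → 0
  remainder 0.

S(f_2,h_6): leading monomials are coprime, so the S-polynomial reduces to 0 (Buchberger's first criterion).
S(f_3,h_6): lcm = xy^3. S = 6xy + 4/5x - 8y - 4/5.
  leading term xy: subtract (2)·f_1 from 6xy + 4/5x - 8y - 4/5 → 44/5x - 8y - 44/5
  leading term x: subtract (33/5)·h_4 from 44/5x - 8y - 44/5 → -33/10y^2 - 51/5y
  leading term y^2: subtract (-297/497)·h_5 from -33/10y^2 - 51/5y → -1336/497y
  leading term y: subtract (-22275271620/66842602859)·h_6 from -1336/497y → 0
  remainder 0.

S(h_4,h_6): leading monomials are coprime, so the S-polynomial reduces to 0 (Buchberger's first criterion).
S(h_5,h_6): lcm = y^2. S = 3394/1491y.
  leading term y: subtract (18862842285/66842602859)·h_6 from 3394/1491y → 0
  remainder 0.

Every S-polynomial of the final basis reduces to 0, so we have a Gröbner basis.
Inter-reduce: drop elements whose leading term is divisible by another's, tail-reduce, and make monic.
Reduced Gröbner basis: {x - 1, y}.
Label its elements g_1 = x - 1, g_2 = y.

Reduce p = 4xy^3 - 2xy + 2y modulo G:
  leading term xy^3: subtract (4y^3)·g_1 from 4xy^3 - 2xy + 2y → -2xy + 4y^3 + 2y
  leading term xy: subtract (-2y)·g_1 from -2xy + 4y^3 + 2y → 4y^3
  leading term y^3: subtract (4y^2)·g_2 from 4y^3 → 0
  normal form = 0.
Since the normal form is 0, p ∈ I.

4xy^3 - 2xy + 2y lies in I (it reduces to 0).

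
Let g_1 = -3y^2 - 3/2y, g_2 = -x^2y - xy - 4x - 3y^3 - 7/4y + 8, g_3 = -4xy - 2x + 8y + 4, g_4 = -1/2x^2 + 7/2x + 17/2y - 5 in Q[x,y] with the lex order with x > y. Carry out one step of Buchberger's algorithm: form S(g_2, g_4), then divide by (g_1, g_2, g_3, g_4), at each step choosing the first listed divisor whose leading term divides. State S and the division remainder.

lcm(LM(g_2), LM(g_4)) = x^2y.
S = (lcm/LT(g_2))·g_2 − (lcm/LT(g_4))·g_4 = 8xy + 4x + 3y^3 + 17y^2 - 33/4y - 8.
Reduce S modulo (g_1, g_2, g_3, g_4) in that order:
  leading term xy: subtract (-2)·g_3 from 8xy + 4x + 3y^3 + 17y^2 - 33/4y - 8 → 3y^3 + 17y^2 + 31/4y
  leading term y^3: subtract (-y)·g_1 from 3y^3 + 17y^2 + 31/4y → 31/2y^2 + 31/4y
  leading term y^2: subtract (-31/6)·g_1 from 31/2y^2 + 31/4y → 0
The remainder is 0, so this S-polynomial contributes no new basis element.

S(g_2, g_4) = 8xy + 4x + 3y^3 + 17y^2 - 33/4y - 8; remainder on division = 0.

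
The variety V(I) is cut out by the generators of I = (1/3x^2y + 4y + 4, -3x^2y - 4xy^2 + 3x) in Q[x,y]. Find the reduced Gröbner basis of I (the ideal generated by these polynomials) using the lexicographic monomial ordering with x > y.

G = {x + 64/9y^4 + 16/9y^3 + 112/3y^2 + 176/3y + 16, y^5 + y^4 + 21/4y^3 + 12y^2 + 117/16y + 9/16}

Buchberger's algorithm terminates because the ascending chain of leading-term ideals stabilizes.

f_1 = 1/3x^2y + 4y + 4, LT = x^2y.
f_2 = -3x^2y - 4xy^2 + 3x, LT = x^2y.

S(f_1,f_2): lcm = x^2y. S = -4/3xy^2 + x + 12y + 12.
  reduce S modulo (f_1, f_2):
  remainder -4/3xy^2 + x + 12y + 12 ≠ 0; add g_3 = -4/3xy^2 + x + 12y + 12 to the basis.

S(f_1,g_3): lcm = x^2y^2. S = 3/4x^2 + 9xy + 9x + 12y^2 + 12y.
  reduce S modulo (f_1, f_2, g_3):
  remainder 3/4x^2 + 9xy + 9x + 12y^2 + 12y ≠ 0; add g_4 = 3/4x^2 + 9xy + 9x + 12y^2 + 12y to the basis.

S(f_1,g_4): lcm = x^2y. S = -12xy^2 - 12xy - 16y^3 - 16y^2 + 12y + 12.
  reduce S modulo (f_1, f_2, g_3, g_4):
  remainder -12xy - 9x - 16y^3 - 16y^2 - 96y - 96 ≠ 0; add g_5 = -12xy - 9x - 16y^3 - 16y^2 - 96y - 96 to the basis.

S(g_3,g_4): lcm = x^2y^2. S = -3/4x^2 - 12xy^3 - 12xy^2 - 9xy - 9x - 16y^4 - 16y^3.
  reduce S modulo (f_1, f_2, g_3, g_4, g_5):
  remainder -9/4x - 16y^4 - 4y^3 - 84y^2 - 132y - 36 ≠ 0; add g_6 = -9/4x - 16y^4 - 4y^3 - 84y^2 - 132y - 36 to the basis.

S(g_3,g_6): lcm = xy^2. S = -3/4x - 64/9y^6 - 16/9y^5 - 112/3y^4 - 176/3y^3 - 16y^2 - 9y - 9.
  reduce S modulo (f_1, f_2, g_3, g_4, g_5, g_6):
  remainder -64/9y^6 - 16/9y^5 - 32y^4 - 172/3y^3 + 12y^2 + 35y + 3 ≠ 0; add g_7 = -64/9y^6 - 16/9y^5 - 32y^4 - 172/3y^3 + 12y^2 + 35y + 3 to the basis.

S(g_5,g_6): lcm = xy. S = 3/4x - 64/9y^5 - 16/9y^4 - 36y^3 - 172/3y^2 - 8y + 8.
  reduce S modulo (f_1, f_2, g_3, g_4, g_5, g_6, g_7):
  remainder -64/9y^5 - 64/9y^4 - 112/3y^3 - 256/3y^2 - 52y - 4 ≠ 0; add g_8 = -64/9y^5 - 64/9y^4 - 112/3y^3 - 256/3y^2 - 52y - 4 to the basis.

The other S-polynomials (S(f_2,g_3), S(f_2,g_4), S(f_1,g_5), S(f_2,g_5), S(g_3,g_5), S(g_4,g_5), S(f_1,g_6), S(f_2,g_6), S(g_4,g_6), S(f_1,g_7), S(f_2,g_7), S(g_3,g_7), S(g_4,g_7), S(g_5,g_7), S(g_6,g_7), S(f_1,g_8), S(f_2,g_8), S(g_3,g_8), S(g_4,g_8), S(g_5,g_8), S(g_6,g_8), S(g_7,g_8)) all reduce to 0 modulo the current basis, so we have a Gröbner basis.
Inter-reduce: drop elements whose leading term is divisible by another's, tail-reduce, and make monic.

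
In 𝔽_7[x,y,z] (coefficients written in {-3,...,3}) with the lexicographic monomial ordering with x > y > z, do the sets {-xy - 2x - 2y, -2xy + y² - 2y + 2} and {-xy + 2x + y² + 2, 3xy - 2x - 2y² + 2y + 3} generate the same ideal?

Yes, the ideals are equal.

For a fixed monomial order, each ideal has a unique reduced Gröbner basis; comparing bases decides equality.
Buchberger on the first generating set:
f_1 = -xy - 2x - 2y, LT = xy.
f_2 = -2xy + y² - 2y + 2, LT = xy.

S(f_1,f_2): lcm = xy. S = 2x - 3y² + y + 1.
  reduce S modulo (f_1, f_2):
  remainder 2x - 3y² + y + 1 ≠ 0; add g_3 = 2x - 3y² + y + 1 to the basis.

S(f_1,g_3): lcm = xy. S = 2x - 2y³ + 3y² - 2y.
  reduce S modulo (f_1, f_2, g_3):
  remainder -2y³ - y² - 3y - 1 ≠ 0; add g_4 = -2y³ - y² - 3y - 1 to the basis.

The other S-polynomials (S(f_2,g_3), S(f_1,g_4), S(f_2,g_4), S(g_3,g_4)) all reduce to 0 modulo the current basis, so we have a Gröbner basis.
Inter-reduce: drop elements whose leading term is divisible by another's, tail-reduce, and make monic.
Reduced Gröbner basis: {x + 2y² - 3y - 3, y³ - 3y² - 2y - 3}.

Buchberger on the second generating set:
h_1 = -xy + 2x + y² + 2, LT = xy.
h_2 = 3xy - 2x - 2y² + 2y + 3, LT = xy.

S(h_1,h_2): lcm = xy. S = x + 2y² - 3y - 3.
  reduce S modulo (h_1, h_2):
  remainder x + 2y² - 3y - 3 ≠ 0; add k_3 = x + 2y² - 3y - 3 to the basis.

S(h_1,k_3): lcm = xy. S = -2x - 2y³ + 2y² + 3y - 2.
  reduce S modulo (h_1, h_2, k_3):
  remainder -2y³ - y² - 3y - 1 ≠ 0; add k_4 = -2y³ - y² - 3y - 1 to the basis.

The other S-polynomials (S(h_2,k_3), S(h_1,k_4), S(h_2,k_4), S(k_3,k_4)) all reduce to 0 modulo the current basis, so we have a Gröbner basis.
Inter-reduce: drop elements whose leading term is divisible by another's, tail-reduce, and make monic.
Reduced Gröbner basis: {x + 2y² - 3y - 3, y³ - 3y² - 2y - 3}.

Same reduced basis, so the two generating sets span the same ideal.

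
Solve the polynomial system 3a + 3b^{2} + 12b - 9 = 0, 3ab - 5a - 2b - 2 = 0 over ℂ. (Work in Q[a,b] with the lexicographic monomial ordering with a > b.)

Compute a lex Gröbner basis by Buchberger's algorithm.
f_1 = 3a + 3b^{2} + 12b - 9, LT = a.
f_2 = 3ab - 5a - 2b - 2, LT = ab.

S(f_1,f_2): lcm = ab. S = \tfrac{5}{3}a + b^{3} + 4b^{2} - \tfrac{7}{3}b + \tfrac{2}{3}.
  leading term a: subtract (\tfrac{5}{9})·f_1 from \tfrac{5}{3}a + b^{3} + 4b^{2} - \tfrac{7}{3}b + \tfrac{2}{3} → b^{3} + \tfrac{7}{3}b^{2} - 9b + \tfrac{17}{3}
  leading term b^{3}: no divisor's leading term divides it; move b^{3} to the remainder.
  leading term b^{2}: no divisor's leading term divides it; move \tfrac{7}{3}b^{2} to the remainder.
  leading term b: no divisor's leading term divides it; move -9b to the remainder.
  leading term 1: no divisor's leading term divides it; move \tfrac{17}{3} to the remainder.
  remainder b^{3} + \tfrac{7}{3}b^{2} - 9b + \tfrac{17}{3} ≠ 0; add h_3 = b^{3} + \tfrac{7}{3}b^{2} - 9b + \tfrac{17}{3} to the basis.

The other S-polynomials (S(f_1,h_3), S(f_2,h_3)) all reduce to 0 modulo the current basis, so we have a Gröbner basis.
Inter-reduce: drop elements whose leading term is divisible by another's, tail-reduce, and make monic.
Reduced Gröbner basis: {a + b^{2} + 4b - 3, b^{3} + \tfrac{7}{3}b^{2} - 9b + \tfrac{17}{3}}.

Elimination: the polynomial b^{3} + \tfrac{7}{3}b^{2} - 9b + \tfrac{17}{3} lies in the elimination ideal for b, so b ∈ {1, -5/3 + 2*sqrt(19)/3, -2*sqrt(19)/3 - 5/3}. For each such b, the remaining basis elements (now univariate) give the rest of the solution.
  b = 1: the earlier basis element becomes a + 2 = 0, giving a = -2 — point (-2, 1).
  b = -5/3 + 2*sqrt(19)/3: the earlier basis element becomes a + 14/9 + 4*sqrt(19)/9 = 0, giving a = -4*sqrt(19)/9 - 14/9 — point (-4*sqrt(19)/9 - 14/9, -5/3 + 2*sqrt(19)/3).
  b = -2*sqrt(19)/3 - 5/3: the earlier basis element becomes a - 4*sqrt(19)/9 + 14/9 = 0, giving a = -14/9 + 4*sqrt(19)/9 — point (-14/9 + 4*sqrt(19)/9, -2*sqrt(19)/3 - 5/3).
Each listed point satisfies every original equation (direct substitution).

{(-2, 1), (-4*sqrt(19)/9 - 14/9, -5/3 + 2*sqrt(19)/3), (-14/9 + 4*sqrt(19)/9, -2*sqrt(19)/3 - 5/3)}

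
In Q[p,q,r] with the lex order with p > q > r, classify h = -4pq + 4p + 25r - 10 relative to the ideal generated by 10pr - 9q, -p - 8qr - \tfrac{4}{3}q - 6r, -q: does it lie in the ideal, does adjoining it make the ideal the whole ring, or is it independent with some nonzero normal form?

Adjoining -4pq + 4p + 25r - 10 makes the ideal the whole ring: the system is inconsistent.

First compute the reduced Gröbner basis of I by Buchberger's algorithm.
f_1 = 10pr - 9q, LT = pr.
f_2 = -p - 8qr - \tfrac{4}{3}q - 6r, LT = p.
f_3 = -q, LT = q.

S(f_1,f_2): lcm = pr. S = -8qr^{2} - \tfrac{4}{3}qr - \tfrac{9}{10}q - 6r^{2}.
  leading term qr^{2}: subtract (8r^{2})·f_3 from -8qr^{2} - \tfrac{4}{3}qr - \tfrac{9}{10}q - 6r^{2} → -\tfrac{4}{3}qr - \tfrac{9}{10}q - 6r^{2}
  leading term qr: subtract (\tfrac{4}{3}r)·f_3 from -\tfrac{4}{3}qr - \tfrac{9}{10}q - 6r^{2} → -\tfrac{9}{10}q - 6r^{2}
  leading term q: subtract (\tfrac{9}{10})·f_3 from -\tfrac{9}{10}q - 6r^{2} → -6r^{2}
  leading term r^{2}: no divisor's leading term divides it; move -6r^{2} to the remainder.
  remainder -6r^{2} ≠ 0; add k_4 = -6r^{2} to the basis.

The other S-polynomials (S(f_1,f_3), S(f_2,f_3), S(f_1,k_4), S(f_2,k_4), S(f_3,k_4)) all reduce to 0 modulo the current basis, so we have a Gröbner basis.
Inter-reduce: drop elements whose leading term is divisible by another's, tail-reduce, and make monic.
Reduced Gröbner basis: {p + 6r, q, r^{2}}.
Label its elements g_1 = p + 6r, g_2 = q, g_3 = r^{2}.

Reduce h = -4pq + 4p + 25r - 10 modulo G:
  leading term pq: subtract (-4q)·g_1 from -4pq + 4p + 25r - 10 → 4p + 24qr + 25r - 10
  leading term p: subtract (4)·g_1 from 4p + 24qr + 25r - 10 → 24qr + r - 10
  leading term qr: subtract (24r)·g_2 from 24qr + r - 10 → r - 10
  leading term r: no divisor's leading term divides it; move r to the remainder.
  leading term 1: no divisor's leading term divides it; move -10 to the remainder.
  normal form = r - 10.
The normal form is nonzero, so h ∉ I. Since h minus its normal form lies in I, I + (h) = I + (n) where n = r - 10; decide whether this ideal is the whole ring.
Run Buchberger on G together with n (pairs among the g_i already reduce to 0 since G is a Gröbner basis):
g_1 = p + 6r, LT = p.
g_2 = q, LT = q.
g_3 = r^{2}, LT = r^{2}.
n = r - 10, LT = r.

S(g_3,n): lcm = r^{2}. S = 10r.
  leading term r: subtract (10)·n from 10r → 100
  leading term 1: no divisor's leading term divides it; move 100 to the remainder.
  remainder 100 ≠ 0; add m_5 = 100 to the basis.

The other S-polynomials (S(g_1,g_2), S(g_1,g_3), S(g_1,n), S(g_2,g_3), S(g_2,n), S(g_1,m_5), S(g_2,m_5), S(g_3,m_5), S(n,m_5)) all reduce to 0 modulo the current basis, so we have a Gröbner basis.
Inter-reduce: drop elements whose leading term is divisible by another's, tail-reduce, and make monic.
Reduced Gröbner basis: {1}.
The reduced Gröbner basis of I + (h) is {1}: the ideal is the whole ring, so the enlarged system has no common solution — adjoining h is inconsistent.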